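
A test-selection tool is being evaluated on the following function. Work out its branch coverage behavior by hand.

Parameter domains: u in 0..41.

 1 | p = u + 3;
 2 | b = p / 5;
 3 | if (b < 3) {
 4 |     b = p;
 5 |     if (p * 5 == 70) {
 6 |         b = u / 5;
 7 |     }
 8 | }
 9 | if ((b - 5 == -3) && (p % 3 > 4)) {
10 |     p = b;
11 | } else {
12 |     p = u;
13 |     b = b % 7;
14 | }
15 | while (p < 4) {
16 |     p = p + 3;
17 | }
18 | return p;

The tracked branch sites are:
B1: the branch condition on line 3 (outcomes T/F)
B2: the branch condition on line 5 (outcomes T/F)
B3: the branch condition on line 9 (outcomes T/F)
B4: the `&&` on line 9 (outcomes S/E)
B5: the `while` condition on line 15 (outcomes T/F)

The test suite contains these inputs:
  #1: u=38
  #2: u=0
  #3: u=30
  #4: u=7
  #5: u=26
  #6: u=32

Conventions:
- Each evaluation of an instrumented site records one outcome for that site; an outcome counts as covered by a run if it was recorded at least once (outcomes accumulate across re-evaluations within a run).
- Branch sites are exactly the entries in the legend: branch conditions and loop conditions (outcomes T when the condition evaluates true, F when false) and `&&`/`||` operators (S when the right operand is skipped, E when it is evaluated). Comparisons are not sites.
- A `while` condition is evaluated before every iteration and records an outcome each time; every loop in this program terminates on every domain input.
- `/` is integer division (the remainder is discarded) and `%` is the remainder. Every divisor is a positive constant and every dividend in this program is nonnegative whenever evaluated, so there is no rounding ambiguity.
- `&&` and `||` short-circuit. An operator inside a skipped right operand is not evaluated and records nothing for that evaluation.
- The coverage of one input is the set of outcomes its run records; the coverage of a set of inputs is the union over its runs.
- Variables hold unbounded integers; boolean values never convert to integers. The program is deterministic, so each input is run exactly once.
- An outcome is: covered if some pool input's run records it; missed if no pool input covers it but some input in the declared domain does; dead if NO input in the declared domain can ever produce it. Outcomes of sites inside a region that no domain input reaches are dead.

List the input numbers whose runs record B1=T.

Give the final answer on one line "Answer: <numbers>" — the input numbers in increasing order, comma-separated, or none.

input #1 (u=38): misses B1=T
input #2 (u=0): covers B1=T
input #3 (u=30): misses B1=T
input #4 (u=7): covers B1=T
input #5 (u=26): misses B1=T
input #6 (u=32): misses B1=T

Answer: 2, 4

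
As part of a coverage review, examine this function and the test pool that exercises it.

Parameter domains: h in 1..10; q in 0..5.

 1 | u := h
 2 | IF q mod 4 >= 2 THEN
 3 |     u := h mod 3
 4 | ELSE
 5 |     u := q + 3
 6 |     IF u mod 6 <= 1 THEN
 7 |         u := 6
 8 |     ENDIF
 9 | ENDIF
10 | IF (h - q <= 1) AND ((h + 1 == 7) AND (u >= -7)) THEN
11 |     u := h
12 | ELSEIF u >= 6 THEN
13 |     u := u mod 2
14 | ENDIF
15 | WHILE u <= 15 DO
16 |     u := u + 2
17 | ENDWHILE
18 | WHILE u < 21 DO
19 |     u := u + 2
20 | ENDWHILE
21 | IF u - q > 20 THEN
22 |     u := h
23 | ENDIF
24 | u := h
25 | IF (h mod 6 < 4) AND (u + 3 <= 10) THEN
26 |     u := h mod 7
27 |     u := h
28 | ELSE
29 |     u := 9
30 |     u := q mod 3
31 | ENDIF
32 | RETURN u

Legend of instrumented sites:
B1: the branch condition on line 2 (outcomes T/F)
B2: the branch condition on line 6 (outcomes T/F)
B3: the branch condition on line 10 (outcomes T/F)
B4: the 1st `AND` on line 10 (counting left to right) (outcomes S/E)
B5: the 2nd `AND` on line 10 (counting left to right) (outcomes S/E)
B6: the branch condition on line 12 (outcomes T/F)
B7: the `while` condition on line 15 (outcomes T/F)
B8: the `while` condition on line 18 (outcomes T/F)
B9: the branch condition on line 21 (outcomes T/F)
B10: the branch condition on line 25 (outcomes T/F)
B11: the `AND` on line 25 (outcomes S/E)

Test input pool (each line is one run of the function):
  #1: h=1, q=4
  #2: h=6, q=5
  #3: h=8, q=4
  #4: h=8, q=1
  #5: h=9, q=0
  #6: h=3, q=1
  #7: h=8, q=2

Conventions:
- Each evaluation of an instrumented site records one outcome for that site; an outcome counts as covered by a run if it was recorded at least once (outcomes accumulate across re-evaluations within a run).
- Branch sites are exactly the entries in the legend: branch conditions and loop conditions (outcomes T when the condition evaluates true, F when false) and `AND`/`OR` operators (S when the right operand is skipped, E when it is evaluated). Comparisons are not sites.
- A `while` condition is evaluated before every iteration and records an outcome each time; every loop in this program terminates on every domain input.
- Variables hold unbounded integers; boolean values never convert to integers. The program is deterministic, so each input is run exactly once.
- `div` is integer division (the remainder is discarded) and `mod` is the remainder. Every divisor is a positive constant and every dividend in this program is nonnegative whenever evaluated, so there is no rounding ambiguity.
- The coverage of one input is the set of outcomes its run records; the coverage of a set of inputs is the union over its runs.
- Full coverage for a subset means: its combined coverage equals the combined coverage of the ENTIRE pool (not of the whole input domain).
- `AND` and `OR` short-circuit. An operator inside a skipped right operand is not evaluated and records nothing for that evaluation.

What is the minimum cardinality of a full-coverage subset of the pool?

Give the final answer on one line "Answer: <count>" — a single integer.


run #1 (h=1, q=4) runs B1->F, B2->T, B4->E, B5->S, B3->F, B6->T, B7->T, B7->T, B7->T, B7->T, B7->T, B7->T, B7->T, B7->T, ...; records B1=F, B2=T, B3=F, B4=E, B5=S, B6=T, B7=T, B7=F, B8=T, B8=F, B9=F, B10=T, B11=E
run #2 (h=6, q=5) runs B1->F, B2->F, B4->E, B5->E, B3->T, B7->T, B7->T, B7->T, B7->T, B7->T, B7->F, B8->T, B8->T, B8->T, ...; records B1=F, B2=F, B3=T, B4=E, B5=E, B7=T, B7=F, B8=T, B8=F, B9=F, B10=T, B11=E
run #3 (h=8, q=4) runs B1->F, B2->T, B4->S, B3->F, B6->T, B7->T, B7->T, B7->T, B7->T, B7->T, B7->T, B7->T, B7->T, B7->F, ...; records B1=F, B2=T, B3=F, B4=S, B6=T, B7=T, B7=F, B8=T, B8=F, B9=F, B10=F, B11=E
run #4 (h=8, q=1) runs B1->F, B2->F, B4->S, B3->F, B6->F, B7->T, B7->T, B7->T, B7->T, B7->T, B7->T, B7->F, B8->T, B8->T, ...; records B1=F, B2=F, B3=F, B4=S, B6=F, B7=T, B7=F, B8=T, B8=F, B9=T, B10=F, B11=E
run #5 (h=9, q=0) runs B1->F, B2->F, B4->S, B3->F, B6->F, B7->T, B7->T, B7->T, B7->T, B7->T, B7->T, B7->T, B7->F, B8->T, ...; records B1=F, B2=F, B3=F, B4=S, B6=F, B7=T, B7=F, B8=T, B8=F, B9=T, B10=F, B11=E
run #6 (h=3, q=1) runs B1->F, B2->F, B4->S, B3->F, B6->F, B7->T, B7->T, B7->T, B7->T, B7->T, B7->T, B7->F, B8->T, B8->T, ...; records B1=F, B2=F, B3=F, B4=S, B6=F, B7=T, B7=F, B8=T, B8=F, B9=T, B10=T, B11=E
run #7 (h=8, q=2) runs B1->T, B4->S, B3->F, B6->F, B7->T, B7->T, B7->T, B7->T, B7->T, B7->T, B7->T, B7->F, B8->T, B8->T, ...; records B1=T, B3=F, B4=S, B6=F, B7=T, B7=F, B8=T, B8=F, B9=F, B10=F, B11=E
the full pool covers 21 outcomes: B1=T, B1=F, B2=T, B2=F, B3=T, B3=F, B4=S, B4=E, B5=S, B5=E, B6=T, B6=F, B7=T, B7=F, B8=T, B8=F, B9=T, B9=F, B10=T, B10=F, B11=E
size 1 is not enough: best union over all size-1 subsets is 13/21
size 2 is not enough: best union over all size-2 subsets is 18/21
size 3 is not enough: best union over all size-3 subsets is 20/21
the canonical winner is {1, 2, 4, 7}: size 4, full 21-outcome coverage, earliest index list among size-4 covers
Answer: 4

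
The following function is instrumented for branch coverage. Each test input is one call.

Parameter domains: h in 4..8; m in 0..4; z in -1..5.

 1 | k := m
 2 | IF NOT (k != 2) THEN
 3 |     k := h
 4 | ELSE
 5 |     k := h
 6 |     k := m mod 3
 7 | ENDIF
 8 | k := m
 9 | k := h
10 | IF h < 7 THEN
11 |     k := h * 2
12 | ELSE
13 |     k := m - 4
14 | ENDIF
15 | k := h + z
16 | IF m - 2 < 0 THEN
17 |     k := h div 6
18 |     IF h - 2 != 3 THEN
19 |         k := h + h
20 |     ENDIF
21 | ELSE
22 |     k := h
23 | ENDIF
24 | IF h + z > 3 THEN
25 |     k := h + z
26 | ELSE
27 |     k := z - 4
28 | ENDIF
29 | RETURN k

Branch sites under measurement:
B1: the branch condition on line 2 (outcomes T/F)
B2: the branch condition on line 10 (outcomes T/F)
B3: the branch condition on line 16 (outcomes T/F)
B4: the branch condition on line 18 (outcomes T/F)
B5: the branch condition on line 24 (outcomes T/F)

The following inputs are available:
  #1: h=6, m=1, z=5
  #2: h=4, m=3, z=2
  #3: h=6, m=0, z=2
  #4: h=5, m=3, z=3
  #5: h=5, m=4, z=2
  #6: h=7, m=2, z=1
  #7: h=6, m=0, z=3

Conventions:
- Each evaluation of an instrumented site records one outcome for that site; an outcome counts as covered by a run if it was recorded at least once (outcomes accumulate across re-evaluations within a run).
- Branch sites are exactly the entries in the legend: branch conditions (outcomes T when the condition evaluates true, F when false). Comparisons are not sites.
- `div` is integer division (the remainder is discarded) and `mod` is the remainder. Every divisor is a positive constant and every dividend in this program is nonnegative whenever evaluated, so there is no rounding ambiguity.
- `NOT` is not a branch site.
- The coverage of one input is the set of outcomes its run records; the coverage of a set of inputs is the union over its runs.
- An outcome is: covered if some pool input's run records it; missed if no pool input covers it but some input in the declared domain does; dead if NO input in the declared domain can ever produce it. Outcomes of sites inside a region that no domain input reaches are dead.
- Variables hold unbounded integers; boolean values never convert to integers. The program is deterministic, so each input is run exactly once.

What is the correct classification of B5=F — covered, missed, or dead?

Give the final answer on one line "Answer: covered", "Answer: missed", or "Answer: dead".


no pool input records B5=F
but domain input (h=4, m=0, z=-1) does record it -> reachable, so missed
Answer: missed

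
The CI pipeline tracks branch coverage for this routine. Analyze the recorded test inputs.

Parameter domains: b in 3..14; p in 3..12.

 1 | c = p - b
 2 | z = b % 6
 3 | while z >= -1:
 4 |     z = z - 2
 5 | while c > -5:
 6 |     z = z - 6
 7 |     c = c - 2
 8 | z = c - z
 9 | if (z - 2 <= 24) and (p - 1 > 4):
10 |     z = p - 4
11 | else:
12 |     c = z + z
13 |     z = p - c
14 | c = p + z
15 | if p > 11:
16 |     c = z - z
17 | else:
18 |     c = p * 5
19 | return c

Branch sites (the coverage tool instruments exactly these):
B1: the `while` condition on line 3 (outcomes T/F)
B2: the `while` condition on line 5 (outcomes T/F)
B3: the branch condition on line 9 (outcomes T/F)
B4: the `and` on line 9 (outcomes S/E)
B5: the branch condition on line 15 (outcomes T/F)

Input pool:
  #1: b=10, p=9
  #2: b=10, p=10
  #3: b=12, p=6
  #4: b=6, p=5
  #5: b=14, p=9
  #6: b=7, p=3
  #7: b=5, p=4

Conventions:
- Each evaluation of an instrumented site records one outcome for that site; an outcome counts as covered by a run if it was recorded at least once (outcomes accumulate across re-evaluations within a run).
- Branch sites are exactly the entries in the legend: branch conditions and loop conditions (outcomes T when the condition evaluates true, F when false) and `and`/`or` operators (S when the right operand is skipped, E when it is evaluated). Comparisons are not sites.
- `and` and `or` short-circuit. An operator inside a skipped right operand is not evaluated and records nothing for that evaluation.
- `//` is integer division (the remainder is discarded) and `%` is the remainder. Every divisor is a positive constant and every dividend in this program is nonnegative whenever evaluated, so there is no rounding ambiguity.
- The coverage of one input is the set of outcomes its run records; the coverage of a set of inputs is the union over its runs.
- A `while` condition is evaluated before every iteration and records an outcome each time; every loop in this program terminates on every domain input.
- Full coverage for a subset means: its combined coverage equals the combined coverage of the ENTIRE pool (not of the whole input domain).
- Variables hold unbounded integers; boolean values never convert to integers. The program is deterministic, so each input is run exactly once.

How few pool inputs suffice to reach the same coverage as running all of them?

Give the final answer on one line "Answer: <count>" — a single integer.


test 1 (b=10, p=9) fires B1->T, B1->T, B1->T, B1->F, B2->T, B2->T, B2->F, B4->E, B3->T, B5->F; hits B1=T, B1=F, B2=T, B2=F, B3=T, B4=E, B5=F
test 2 (b=10, p=10) fires B1->T, B1->T, B1->T, B1->F, B2->T, B2->T, B2->T, B2->F, B4->E, B3->T, B5->F; hits B1=T, B1=F, B2=T, B2=F, B3=T, B4=E, B5=F
test 3 (b=12, p=6) fires B1->T, B1->F, B2->F, B4->E, B3->T, B5->F; hits B1=T, B1=F, B2=F, B3=T, B4=E, B5=F
test 4 (b=6, p=5) fires B1->T, B1->F, B2->T, B2->T, B2->F, B4->E, B3->F, B5->F; hits B1=T, B1=F, B2=T, B2=F, B3=F, B4=E, B5=F
test 5 (b=14, p=9) fires B1->T, B1->T, B1->F, B2->F, B4->E, B3->T, B5->F; hits B1=T, B1=F, B2=F, B3=T, B4=E, B5=F
test 6 (b=7, p=3) fires B1->T, B1->T, B1->F, B2->T, B2->F, B4->E, B3->F, B5->F; hits B1=T, B1=F, B2=T, B2=F, B3=F, B4=E, B5=F
test 7 (b=5, p=4) fires B1->T, B1->T, B1->T, B1->T, B1->F, B2->T, B2->T, B2->F, B4->E, B3->F, B5->F; hits B1=T, B1=F, B2=T, B2=F, B3=F, B4=E, B5=F
pool-wide coverage (8 outcomes): B1=T, B1=F, B2=T, B2=F, B3=T, B3=F, B4=E, B5=F
size 1 is not enough: best union over all size-1 subsets is 7/8
the canonical winner is {1, 4}: size 2, full 8-outcome coverage, earliest index list among size-2 covers
Answer: 2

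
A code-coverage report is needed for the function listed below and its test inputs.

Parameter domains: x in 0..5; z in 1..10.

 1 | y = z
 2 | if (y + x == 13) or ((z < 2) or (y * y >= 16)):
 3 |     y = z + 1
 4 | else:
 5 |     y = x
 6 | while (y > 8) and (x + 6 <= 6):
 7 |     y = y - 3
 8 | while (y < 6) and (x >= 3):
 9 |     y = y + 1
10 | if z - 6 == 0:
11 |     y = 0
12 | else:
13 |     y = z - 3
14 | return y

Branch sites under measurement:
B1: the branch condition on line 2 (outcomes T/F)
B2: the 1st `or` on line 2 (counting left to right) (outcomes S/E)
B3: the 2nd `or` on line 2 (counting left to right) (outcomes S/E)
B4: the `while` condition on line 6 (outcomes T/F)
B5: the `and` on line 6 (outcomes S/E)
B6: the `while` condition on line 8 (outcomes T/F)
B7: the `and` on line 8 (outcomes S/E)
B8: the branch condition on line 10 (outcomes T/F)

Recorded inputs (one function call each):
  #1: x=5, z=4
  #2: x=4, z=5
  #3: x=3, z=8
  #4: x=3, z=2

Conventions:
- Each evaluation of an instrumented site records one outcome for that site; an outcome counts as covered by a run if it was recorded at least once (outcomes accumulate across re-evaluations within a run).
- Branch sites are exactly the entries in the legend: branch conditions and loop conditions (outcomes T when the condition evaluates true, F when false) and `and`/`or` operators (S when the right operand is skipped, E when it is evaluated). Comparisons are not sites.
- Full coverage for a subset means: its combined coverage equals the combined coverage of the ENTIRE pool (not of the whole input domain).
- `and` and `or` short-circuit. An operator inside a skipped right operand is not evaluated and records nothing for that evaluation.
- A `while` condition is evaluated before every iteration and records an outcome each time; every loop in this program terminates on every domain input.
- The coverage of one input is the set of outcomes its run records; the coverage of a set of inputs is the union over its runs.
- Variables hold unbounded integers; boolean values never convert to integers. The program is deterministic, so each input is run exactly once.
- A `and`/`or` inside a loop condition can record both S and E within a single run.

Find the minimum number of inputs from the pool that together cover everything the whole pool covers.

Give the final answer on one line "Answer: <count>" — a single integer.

run #1 (x=5, z=4) records B1=T, B2=E, B3=E, B4=F, B5=S, B6=T, B6=F, B7=S, B7=E, B8=F
run #2 (x=4, z=5) records B1=T, B2=E, B3=E, B4=F, B5=S, B6=F, B7=S, B8=F
run #3 (x=3, z=8) records B1=T, B2=E, B3=E, B4=F, B5=E, B6=F, B7=S, B8=F
run #4 (x=3, z=2) records B1=F, B2=E, B3=E, B4=F, B5=S, B6=T, B6=F, B7=S, B7=E, B8=F
the full pool covers 12 outcomes: B1=T, B1=F, B2=E, B3=E, B4=F, B5=S, B5=E, B6=T, B6=F, B7=S, B7=E, B8=F
every size-1 subset falls short of the 12 outcomes (best: 10/12)
size 2: inputs {3, 4} cover all 12 outcomes, and no lexicographically smaller subset of this size does

Answer: 2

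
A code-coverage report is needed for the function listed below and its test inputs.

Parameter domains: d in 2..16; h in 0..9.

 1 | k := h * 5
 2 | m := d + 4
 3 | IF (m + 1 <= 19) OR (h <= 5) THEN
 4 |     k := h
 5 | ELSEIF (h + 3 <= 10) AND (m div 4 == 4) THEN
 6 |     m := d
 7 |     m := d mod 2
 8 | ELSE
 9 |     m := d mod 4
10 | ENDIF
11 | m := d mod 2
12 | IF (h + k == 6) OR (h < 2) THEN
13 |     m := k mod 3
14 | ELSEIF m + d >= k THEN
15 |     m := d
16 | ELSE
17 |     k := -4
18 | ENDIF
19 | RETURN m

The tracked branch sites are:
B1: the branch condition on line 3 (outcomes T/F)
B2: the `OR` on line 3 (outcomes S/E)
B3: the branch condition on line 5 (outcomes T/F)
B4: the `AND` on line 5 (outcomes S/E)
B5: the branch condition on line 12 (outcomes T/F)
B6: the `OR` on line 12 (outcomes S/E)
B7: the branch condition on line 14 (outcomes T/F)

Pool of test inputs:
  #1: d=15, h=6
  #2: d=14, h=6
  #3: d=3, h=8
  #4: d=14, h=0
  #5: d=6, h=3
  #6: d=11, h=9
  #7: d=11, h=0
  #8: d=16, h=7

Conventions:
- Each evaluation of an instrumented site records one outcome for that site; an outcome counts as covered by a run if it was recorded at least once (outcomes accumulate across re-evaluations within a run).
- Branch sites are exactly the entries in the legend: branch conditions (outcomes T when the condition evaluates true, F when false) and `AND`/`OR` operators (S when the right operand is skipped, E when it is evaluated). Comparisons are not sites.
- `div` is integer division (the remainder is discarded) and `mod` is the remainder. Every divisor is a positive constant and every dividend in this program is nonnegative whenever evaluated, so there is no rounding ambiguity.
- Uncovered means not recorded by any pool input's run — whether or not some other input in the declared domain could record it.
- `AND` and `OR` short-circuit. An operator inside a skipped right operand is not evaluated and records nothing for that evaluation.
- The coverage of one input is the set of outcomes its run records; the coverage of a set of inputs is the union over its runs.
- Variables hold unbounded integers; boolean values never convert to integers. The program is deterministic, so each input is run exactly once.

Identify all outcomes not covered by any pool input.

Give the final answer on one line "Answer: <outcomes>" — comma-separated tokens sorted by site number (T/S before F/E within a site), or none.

input #1, d=15, h=6: events B2->E, B1->F, B4->E, B3->T, B6->E, B5->F, B7->F; outcomes B1=F, B2=E, B3=T, B4=E, B5=F, B6=E, B7=F
input #2, d=14, h=6: events B2->S, B1->T, B6->E, B5->F, B7->T; outcomes B1=T, B2=S, B5=F, B6=E, B7=T
input #3, d=3, h=8: events B2->S, B1->T, B6->E, B5->F, B7->F; outcomes B1=T, B2=S, B5=F, B6=E, B7=F
input #4, d=14, h=0: events B2->S, B1->T, B6->E, B5->T; outcomes B1=T, B2=S, B5=T, B6=E
input #5, d=6, h=3: events B2->S, B1->T, B6->S, B5->T; outcomes B1=T, B2=S, B5=T, B6=S
input #6, d=11, h=9: events B2->S, B1->T, B6->E, B5->F, B7->T; outcomes B1=T, B2=S, B5=F, B6=E, B7=T
input #7, d=11, h=0: events B2->S, B1->T, B6->E, B5->T; outcomes B1=T, B2=S, B5=T, B6=E
input #8, d=16, h=7: events B2->E, B1->F, B4->E, B3->F, B6->E, B5->F, B7->F; outcomes B1=F, B2=E, B3=F, B4=E, B5=F, B6=E, B7=F
union over the pool: B1=T, B1=F, B2=S, B2=E, B3=T, B3=F, B4=E, B5=T, B5=F, B6=S, B6=E, B7=T, B7=F
uncovered (1 of 14): B4=S

Answer: B4=S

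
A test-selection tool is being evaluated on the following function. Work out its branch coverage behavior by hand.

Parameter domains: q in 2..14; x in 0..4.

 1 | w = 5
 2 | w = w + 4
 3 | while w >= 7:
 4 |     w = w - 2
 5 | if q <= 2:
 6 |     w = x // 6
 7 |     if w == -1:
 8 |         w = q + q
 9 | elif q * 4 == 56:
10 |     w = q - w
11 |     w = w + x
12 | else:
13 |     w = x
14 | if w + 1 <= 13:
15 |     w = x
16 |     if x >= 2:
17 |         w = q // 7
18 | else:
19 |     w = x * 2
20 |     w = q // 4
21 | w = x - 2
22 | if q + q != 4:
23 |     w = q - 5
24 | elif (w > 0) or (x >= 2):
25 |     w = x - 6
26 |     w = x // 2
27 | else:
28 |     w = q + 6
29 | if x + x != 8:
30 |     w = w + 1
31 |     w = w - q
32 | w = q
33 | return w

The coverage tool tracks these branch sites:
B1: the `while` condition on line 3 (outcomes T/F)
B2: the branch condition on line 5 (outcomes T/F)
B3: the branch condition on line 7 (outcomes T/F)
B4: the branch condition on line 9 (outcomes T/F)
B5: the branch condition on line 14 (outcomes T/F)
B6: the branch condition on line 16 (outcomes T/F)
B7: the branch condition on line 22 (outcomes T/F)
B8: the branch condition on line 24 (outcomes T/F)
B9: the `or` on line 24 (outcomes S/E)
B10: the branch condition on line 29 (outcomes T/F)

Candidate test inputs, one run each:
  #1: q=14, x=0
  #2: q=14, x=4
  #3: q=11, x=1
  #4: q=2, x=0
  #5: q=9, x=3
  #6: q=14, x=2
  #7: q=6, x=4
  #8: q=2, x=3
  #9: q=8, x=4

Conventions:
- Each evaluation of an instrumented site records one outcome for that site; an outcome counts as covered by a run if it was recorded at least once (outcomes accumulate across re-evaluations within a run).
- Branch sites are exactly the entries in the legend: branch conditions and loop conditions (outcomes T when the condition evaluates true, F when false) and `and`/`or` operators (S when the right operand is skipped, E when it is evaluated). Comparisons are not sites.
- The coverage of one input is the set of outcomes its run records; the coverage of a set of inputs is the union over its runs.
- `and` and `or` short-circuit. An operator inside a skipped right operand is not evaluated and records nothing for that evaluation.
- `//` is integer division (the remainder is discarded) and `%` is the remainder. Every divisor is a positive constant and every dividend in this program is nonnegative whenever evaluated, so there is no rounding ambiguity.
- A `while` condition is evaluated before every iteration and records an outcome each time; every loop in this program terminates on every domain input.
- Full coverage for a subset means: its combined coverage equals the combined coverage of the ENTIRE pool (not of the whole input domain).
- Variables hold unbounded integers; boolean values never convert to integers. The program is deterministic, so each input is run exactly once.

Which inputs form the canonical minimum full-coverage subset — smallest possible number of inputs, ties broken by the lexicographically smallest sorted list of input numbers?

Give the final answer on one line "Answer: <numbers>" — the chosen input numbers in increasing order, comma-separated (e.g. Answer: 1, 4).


run #1 (q=14, x=0) runs B1->T, B1->T, B1->F, B2->F, B4->T, B5->T, B6->F, B7->T, B10->T; records B1=T, B1=F, B2=F, B4=T, B5=T, B6=F, B7=T, B10=T
run #2 (q=14, x=4) runs B1->T, B1->T, B1->F, B2->F, B4->T, B5->F, B7->T, B10->F; records B1=T, B1=F, B2=F, B4=T, B5=F, B7=T, B10=F
run #3 (q=11, x=1) runs B1->T, B1->T, B1->F, B2->F, B4->F, B5->T, B6->F, B7->T, B10->T; records B1=T, B1=F, B2=F, B4=F, B5=T, B6=F, B7=T, B10=T
run #4 (q=2, x=0) runs B1->T, B1->T, B1->F, B2->T, B3->F, B5->T, B6->F, B7->F, B9->E, B8->F, B10->T; records B1=T, B1=F, B2=T, B3=F, B5=T, B6=F, B7=F, B8=F, B9=E, B10=T
run #5 (q=9, x=3) runs B1->T, B1->T, B1->F, B2->F, B4->F, B5->T, B6->T, B7->T, B10->T; records B1=T, B1=F, B2=F, B4=F, B5=T, B6=T, B7=T, B10=T
run #6 (q=14, x=2) runs B1->T, B1->T, B1->F, B2->F, B4->T, B5->T, B6->T, B7->T, B10->T; records B1=T, B1=F, B2=F, B4=T, B5=T, B6=T, B7=T, B10=T
run #7 (q=6, x=4) runs B1->T, B1->T, B1->F, B2->F, B4->F, B5->T, B6->T, B7->T, B10->F; records B1=T, B1=F, B2=F, B4=F, B5=T, B6=T, B7=T, B10=F
run #8 (q=2, x=3) runs B1->T, B1->T, B1->F, B2->T, B3->F, B5->T, B6->T, B7->F, B9->S, B8->T, B10->T; records B1=T, B1=F, B2=T, B3=F, B5=T, B6=T, B7=F, B8=T, B9=S, B10=T
run #9 (q=8, x=4) runs B1->T, B1->T, B1->F, B2->F, B4->F, B5->T, B6->T, B7->T, B10->F; records B1=T, B1=F, B2=F, B4=F, B5=T, B6=T, B7=T, B10=F
pool-wide coverage (19 outcomes): B1=T, B1=F, B2=T, B2=F, B3=F, B4=T, B4=F, B5=T, B5=F, B6=T, B6=F, B7=T, B7=F, B8=T, B8=F, B9=S, B9=E, B10=T, B10=F
checked all size-1 subsets: none covers 19 outcomes (max 10/19)
checked all size-2 subsets: none covers 19 outcomes (max 15/19)
checked all size-3 subsets: none covers 19 outcomes (max 18/19)
the canonical winner is {2, 3, 4, 8}: size 4, full 19-outcome coverage, earliest index list among size-4 covers
Answer: 2, 3, 4, 8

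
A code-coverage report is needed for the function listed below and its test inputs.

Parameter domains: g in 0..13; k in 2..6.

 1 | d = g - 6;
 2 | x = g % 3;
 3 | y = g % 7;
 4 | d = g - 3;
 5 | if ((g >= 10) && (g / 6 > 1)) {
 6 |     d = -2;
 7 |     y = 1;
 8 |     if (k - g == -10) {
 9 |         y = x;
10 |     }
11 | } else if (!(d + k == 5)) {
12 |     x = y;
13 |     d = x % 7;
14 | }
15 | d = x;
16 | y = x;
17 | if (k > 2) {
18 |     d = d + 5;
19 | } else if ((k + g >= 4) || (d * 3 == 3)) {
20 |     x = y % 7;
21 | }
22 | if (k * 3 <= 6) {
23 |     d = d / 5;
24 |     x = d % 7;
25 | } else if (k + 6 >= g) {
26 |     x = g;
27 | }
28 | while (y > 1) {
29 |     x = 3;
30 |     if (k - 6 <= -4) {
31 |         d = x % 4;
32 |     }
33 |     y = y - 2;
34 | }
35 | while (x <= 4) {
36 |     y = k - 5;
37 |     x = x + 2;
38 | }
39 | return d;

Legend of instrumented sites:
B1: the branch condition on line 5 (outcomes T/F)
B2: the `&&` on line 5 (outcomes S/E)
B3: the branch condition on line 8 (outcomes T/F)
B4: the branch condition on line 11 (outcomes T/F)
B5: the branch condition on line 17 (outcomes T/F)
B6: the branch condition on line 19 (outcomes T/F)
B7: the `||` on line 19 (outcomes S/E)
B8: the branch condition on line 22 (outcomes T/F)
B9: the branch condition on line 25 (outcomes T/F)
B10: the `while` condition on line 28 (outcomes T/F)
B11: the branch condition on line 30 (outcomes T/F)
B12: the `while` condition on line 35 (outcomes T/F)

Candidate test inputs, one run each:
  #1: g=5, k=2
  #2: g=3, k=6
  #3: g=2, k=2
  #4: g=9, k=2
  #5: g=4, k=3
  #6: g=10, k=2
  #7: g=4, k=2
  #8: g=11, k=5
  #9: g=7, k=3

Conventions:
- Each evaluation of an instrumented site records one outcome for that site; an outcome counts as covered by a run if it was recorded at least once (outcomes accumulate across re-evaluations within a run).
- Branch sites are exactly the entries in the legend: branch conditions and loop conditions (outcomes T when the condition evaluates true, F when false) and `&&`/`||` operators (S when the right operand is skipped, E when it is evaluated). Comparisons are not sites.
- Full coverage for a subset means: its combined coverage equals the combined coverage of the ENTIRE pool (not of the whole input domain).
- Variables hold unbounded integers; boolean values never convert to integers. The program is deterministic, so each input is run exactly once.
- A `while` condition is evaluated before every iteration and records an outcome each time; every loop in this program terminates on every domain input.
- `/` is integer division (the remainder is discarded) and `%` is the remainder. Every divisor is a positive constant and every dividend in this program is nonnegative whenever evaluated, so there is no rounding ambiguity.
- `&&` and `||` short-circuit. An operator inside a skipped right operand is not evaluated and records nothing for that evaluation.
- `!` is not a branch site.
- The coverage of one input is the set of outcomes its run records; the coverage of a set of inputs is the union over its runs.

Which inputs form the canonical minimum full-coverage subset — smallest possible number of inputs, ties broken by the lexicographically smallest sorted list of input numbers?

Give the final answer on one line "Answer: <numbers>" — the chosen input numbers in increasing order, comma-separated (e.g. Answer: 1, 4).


run #1 (g=5, k=2) runs B2->S, B1->F, B4->T, B5->F, B7->S, B6->T, B8->T, B10->T, B11->T, B10->T, B11->T, B10->F, B12->T, B12->F; records B1=F, B2=S, B4=T, B5=F, B6=T, B7=S, B8=T, B10=T, B10=F, B11=T, B12=T, B12=F
run #2 (g=3, k=6) runs B2->S, B1->F, B4->T, B5->T, B8->F, B9->T, B10->T, B11->F, B10->F, B12->T, B12->F; records B1=F, B2=S, B4=T, B5=T, B8=F, B9=T, B10=T, B10=F, B11=F, B12=T, B12=F
run #3 (g=2, k=2) runs B2->S, B1->F, B4->T, B5->F, B7->S, B6->T, B8->T, B10->T, B11->T, B10->F, B12->T, B12->F; records B1=F, B2=S, B4=T, B5=F, B6=T, B7=S, B8=T, B10=T, B10=F, B11=T, B12=T, B12=F
run #4 (g=9, k=2) runs B2->S, B1->F, B4->T, B5->F, B7->S, B6->T, B8->T, B10->T, B11->T, B10->F, B12->T, B12->F; records B1=F, B2=S, B4=T, B5=F, B6=T, B7=S, B8=T, B10=T, B10=F, B11=T, B12=T, B12=F
run #5 (g=4, k=3) runs B2->S, B1->F, B4->T, B5->T, B8->F, B9->T, B10->T, B11->F, B10->T, B11->F, B10->F, B12->T, B12->F; records B1=F, B2=S, B4=T, B5=T, B8=F, B9=T, B10=T, B10=F, B11=F, B12=T, B12=F
run #6 (g=10, k=2) runs B2->E, B1->F, B4->T, B5->F, B7->S, B6->T, B8->T, B10->T, B11->T, B10->F, B12->T, B12->F; records B1=F, B2=E, B4=T, B5=F, B6=T, B7=S, B8=T, B10=T, B10=F, B11=T, B12=T, B12=F
run #7 (g=4, k=2) runs B2->S, B1->F, B4->T, B5->F, B7->S, B6->T, B8->T, B10->T, B11->T, B10->T, B11->T, B10->F, B12->T, B12->F; records B1=F, B2=S, B4=T, B5=F, B6=T, B7=S, B8=T, B10=T, B10=F, B11=T, B12=T, B12=F
run #8 (g=11, k=5) runs B2->E, B1->F, B4->T, B5->T, B8->F, B9->T, B10->T, B11->F, B10->T, B11->F, B10->F, B12->T, B12->F; records B1=F, B2=E, B4=T, B5=T, B8=F, B9=T, B10=T, B10=F, B11=F, B12=T, B12=F
run #9 (g=7, k=3) runs B2->S, B1->F, B4->T, B5->T, B8->F, B9->T, B10->F, B12->F; records B1=F, B2=S, B4=T, B5=T, B8=F, B9=T, B10=F, B12=F
pool-wide coverage (17 outcomes): B1=F, B2=S, B2=E, B4=T, B5=T, B5=F, B6=T, B7=S, B8=T, B8=F, B9=T, B10=T, B10=F, B11=T, B11=F, B12=T, B12=F
every size-1 subset falls short of the 17 outcomes (best: 12/17)
inputs {1, 8} (size 2) cover everything; no size-2 subset with a lexicographically smaller index list covers all 17
Answer: 1, 8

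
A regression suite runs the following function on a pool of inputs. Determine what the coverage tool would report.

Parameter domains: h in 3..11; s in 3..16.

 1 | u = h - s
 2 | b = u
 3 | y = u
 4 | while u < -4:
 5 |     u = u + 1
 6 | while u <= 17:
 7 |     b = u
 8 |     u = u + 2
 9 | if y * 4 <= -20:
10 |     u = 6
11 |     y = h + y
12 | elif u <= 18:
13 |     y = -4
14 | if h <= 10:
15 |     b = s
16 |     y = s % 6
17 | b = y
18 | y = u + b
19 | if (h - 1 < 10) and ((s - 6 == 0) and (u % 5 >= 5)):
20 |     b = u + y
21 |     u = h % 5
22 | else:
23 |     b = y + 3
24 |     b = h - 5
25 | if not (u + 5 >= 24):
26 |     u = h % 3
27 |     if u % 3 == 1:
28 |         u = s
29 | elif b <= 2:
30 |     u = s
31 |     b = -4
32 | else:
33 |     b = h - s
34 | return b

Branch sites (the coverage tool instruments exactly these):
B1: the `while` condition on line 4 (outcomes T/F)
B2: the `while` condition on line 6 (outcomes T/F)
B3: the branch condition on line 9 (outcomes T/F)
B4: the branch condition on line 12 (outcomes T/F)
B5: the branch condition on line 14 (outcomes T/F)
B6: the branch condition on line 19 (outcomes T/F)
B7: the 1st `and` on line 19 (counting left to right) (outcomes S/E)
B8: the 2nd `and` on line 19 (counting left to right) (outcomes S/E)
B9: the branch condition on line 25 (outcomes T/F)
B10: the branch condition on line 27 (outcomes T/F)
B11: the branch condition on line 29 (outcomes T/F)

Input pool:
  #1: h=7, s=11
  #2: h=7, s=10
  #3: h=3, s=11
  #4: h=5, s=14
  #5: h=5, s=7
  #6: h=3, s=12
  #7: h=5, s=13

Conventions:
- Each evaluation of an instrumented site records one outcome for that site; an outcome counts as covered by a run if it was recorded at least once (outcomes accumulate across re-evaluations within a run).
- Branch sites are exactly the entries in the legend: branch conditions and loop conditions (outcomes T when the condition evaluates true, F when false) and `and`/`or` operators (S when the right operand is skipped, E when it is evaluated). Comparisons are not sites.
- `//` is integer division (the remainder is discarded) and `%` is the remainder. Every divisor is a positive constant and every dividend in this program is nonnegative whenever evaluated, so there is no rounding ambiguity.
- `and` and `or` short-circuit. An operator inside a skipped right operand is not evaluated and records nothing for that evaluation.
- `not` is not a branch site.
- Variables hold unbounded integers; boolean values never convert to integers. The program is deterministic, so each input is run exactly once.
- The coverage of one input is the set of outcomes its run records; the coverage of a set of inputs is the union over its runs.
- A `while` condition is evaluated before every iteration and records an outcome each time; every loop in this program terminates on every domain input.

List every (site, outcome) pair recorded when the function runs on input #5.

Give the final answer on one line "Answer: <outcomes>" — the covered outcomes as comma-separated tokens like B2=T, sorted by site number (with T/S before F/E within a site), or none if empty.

Simulating input #5 (h=5, s=7) step by step:
  B1->F, B2->T, B2->T, B2->T, B2->T, B2->T, B2->T, B2->T, B2->T, B2->T
  B2->T, B2->F, B3->F, B4->T, B5->T, B7->E, B8->S, B6->F, B9->T, B10->F
distinct outcomes covered: B1=F, B2=T, B2=F, B3=F, B4=T, B5=T, B6=F, B7=E, B8=S, B9=T, B10=F

Answer: B1=F, B2=T, B2=F, B3=F, B4=T, B5=T, B6=F, B7=E, B8=S, B9=T, B10=F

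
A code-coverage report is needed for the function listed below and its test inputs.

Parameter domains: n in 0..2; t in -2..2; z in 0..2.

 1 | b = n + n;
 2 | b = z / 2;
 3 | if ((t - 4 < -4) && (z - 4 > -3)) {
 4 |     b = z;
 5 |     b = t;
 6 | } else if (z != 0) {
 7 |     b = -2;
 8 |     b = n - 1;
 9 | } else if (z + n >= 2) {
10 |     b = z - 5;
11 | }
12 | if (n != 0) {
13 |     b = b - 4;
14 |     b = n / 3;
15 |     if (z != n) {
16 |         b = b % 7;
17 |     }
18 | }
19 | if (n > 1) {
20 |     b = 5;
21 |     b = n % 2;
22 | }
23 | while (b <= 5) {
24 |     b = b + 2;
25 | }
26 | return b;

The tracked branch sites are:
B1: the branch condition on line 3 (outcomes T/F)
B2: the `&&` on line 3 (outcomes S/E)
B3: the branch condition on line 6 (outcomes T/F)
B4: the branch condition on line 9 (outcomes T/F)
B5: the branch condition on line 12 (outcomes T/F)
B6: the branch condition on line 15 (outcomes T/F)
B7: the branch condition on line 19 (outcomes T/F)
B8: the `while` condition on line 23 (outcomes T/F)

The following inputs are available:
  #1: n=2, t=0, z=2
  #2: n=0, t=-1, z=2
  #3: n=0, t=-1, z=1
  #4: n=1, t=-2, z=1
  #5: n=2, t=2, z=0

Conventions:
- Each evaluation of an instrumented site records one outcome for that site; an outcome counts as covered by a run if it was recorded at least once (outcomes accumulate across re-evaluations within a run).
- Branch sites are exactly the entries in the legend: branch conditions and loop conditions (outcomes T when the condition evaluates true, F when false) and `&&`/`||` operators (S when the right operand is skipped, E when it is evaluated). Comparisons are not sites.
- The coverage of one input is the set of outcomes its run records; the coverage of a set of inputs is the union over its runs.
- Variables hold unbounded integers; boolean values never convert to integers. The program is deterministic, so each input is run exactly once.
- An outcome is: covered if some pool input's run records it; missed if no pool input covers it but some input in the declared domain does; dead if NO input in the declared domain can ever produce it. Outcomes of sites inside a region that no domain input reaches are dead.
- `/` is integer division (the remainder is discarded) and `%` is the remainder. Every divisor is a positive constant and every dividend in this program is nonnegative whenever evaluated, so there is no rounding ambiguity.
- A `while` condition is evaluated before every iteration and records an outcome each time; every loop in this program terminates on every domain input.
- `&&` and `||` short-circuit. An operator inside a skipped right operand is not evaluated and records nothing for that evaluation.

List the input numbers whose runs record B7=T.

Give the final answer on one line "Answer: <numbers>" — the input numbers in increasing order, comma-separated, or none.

input #1 (n=2, t=0, z=2): hits B7=T
input #2 (n=0, t=-1, z=2): never hits B7=T
input #3 (n=0, t=-1, z=1): never hits B7=T
input #4 (n=1, t=-2, z=1): never hits B7=T
input #5 (n=2, t=2, z=0): hits B7=T

Answer: 1, 5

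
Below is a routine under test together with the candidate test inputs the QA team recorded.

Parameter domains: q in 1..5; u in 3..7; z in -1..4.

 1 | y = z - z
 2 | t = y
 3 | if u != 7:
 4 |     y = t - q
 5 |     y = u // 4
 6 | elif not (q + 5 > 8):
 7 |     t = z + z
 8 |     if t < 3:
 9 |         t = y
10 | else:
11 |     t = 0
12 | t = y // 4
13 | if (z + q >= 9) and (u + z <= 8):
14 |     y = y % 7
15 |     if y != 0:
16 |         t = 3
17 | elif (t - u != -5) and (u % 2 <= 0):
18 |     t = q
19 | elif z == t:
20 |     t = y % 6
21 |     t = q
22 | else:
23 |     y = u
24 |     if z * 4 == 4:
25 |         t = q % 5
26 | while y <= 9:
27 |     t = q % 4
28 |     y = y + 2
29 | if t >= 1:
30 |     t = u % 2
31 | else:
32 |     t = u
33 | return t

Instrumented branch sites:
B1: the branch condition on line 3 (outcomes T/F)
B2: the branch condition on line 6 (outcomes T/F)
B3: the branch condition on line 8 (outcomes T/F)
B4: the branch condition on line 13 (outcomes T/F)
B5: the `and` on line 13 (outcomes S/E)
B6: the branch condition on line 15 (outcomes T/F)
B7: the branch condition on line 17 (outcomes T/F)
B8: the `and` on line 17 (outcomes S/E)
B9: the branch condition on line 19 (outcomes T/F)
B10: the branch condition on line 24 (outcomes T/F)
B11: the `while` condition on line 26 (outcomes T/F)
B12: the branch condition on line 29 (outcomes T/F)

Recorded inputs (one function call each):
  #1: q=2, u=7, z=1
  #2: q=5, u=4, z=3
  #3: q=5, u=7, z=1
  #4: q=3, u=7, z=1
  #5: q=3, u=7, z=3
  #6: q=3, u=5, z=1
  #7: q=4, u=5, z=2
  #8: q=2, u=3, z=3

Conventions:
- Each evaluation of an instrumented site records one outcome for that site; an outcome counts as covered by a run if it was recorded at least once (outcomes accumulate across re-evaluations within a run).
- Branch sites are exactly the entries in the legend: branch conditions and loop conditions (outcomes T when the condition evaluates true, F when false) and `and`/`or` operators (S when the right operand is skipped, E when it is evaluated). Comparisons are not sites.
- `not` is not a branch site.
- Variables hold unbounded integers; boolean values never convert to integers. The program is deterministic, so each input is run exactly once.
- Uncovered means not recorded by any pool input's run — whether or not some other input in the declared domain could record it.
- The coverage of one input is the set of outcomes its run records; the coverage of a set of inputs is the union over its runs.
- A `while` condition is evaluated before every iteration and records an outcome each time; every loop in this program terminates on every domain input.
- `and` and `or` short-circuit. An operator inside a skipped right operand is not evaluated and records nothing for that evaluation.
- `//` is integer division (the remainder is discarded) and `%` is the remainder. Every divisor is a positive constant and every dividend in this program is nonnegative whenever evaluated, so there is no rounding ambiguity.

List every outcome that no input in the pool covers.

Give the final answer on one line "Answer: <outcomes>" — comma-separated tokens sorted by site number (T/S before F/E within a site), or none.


#1 (q=2, u=7, z=1) -> B1->F, B2->T, B3->T, B5->S, B4->F, B8->E, B7->F, B9->F, B10->T, B11->T, B11->T, B11->F, B12->T; covered: B1=F, B2=T, B3=T, B4=F, B5=S, B7=F, B8=E, B9=F, B10=T, B11=T, B11=F, B12=T
#2 (q=5, u=4, z=3) -> B1->T, B5->S, B4->F, B8->E, B7->T, B11->T, B11->T, B11->T, B11->T, B11->T, B11->F, B12->T; covered: B1=T, B4=F, B5=S, B7=T, B8=E, B11=T, B11=F, B12=T
#3 (q=5, u=7, z=1) -> B1->F, B2->F, B5->S, B4->F, B8->E, B7->F, B9->F, B10->T, B11->T, B11->T, B11->F, B12->T; covered: B1=F, B2=F, B4=F, B5=S, B7=F, B8=E, B9=F, B10=T, B11=T, B11=F, B12=T
#4 (q=3, u=7, z=1) -> B1->F, B2->T, B3->T, B5->S, B4->F, B8->E, B7->F, B9->F, B10->T, B11->T, B11->T, B11->F, B12->T; covered: B1=F, B2=T, B3=T, B4=F, B5=S, B7=F, B8=E, B9=F, B10=T, B11=T, B11=F, B12=T
#5 (q=3, u=7, z=3) -> B1->F, B2->T, B3->F, B5->S, B4->F, B8->E, B7->F, B9->F, B10->F, B11->T, B11->T, B11->F, B12->T; covered: B1=F, B2=T, B3=F, B4=F, B5=S, B7=F, B8=E, B9=F, B10=F, B11=T, B11=F, B12=T
#6 (q=3, u=5, z=1) -> B1->T, B5->S, B4->F, B8->S, B7->F, B9->F, B10->T, B11->T, B11->T, B11->T, B11->F, B12->T; covered: B1=T, B4=F, B5=S, B7=F, B8=S, B9=F, B10=T, B11=T, B11=F, B12=T
#7 (q=4, u=5, z=2) -> B1->T, B5->S, B4->F, B8->S, B7->F, B9->F, B10->F, B11->T, B11->T, B11->T, B11->F, B12->F; covered: B1=T, B4=F, B5=S, B7=F, B8=S, B9=F, B10=F, B11=T, B11=F, B12=F
#8 (q=2, u=3, z=3) -> B1->T, B5->S, B4->F, B8->E, B7->F, B9->F, B10->F, B11->T, B11->T, B11->T, B11->T, B11->F, B12->T; covered: B1=T, B4=F, B5=S, B7=F, B8=E, B9=F, B10=F, B11=T, B11=F, B12=T
union over the pool: B1=T, B1=F, B2=T, B2=F, B3=T, B3=F, B4=F, B5=S, B7=T, B7=F, B8=S, B8=E, B9=F, B10=T, B10=F, B11=T, B11=F, B12=T, B12=F
uncovered (5 of 24): B4=T, B5=E, B6=T, B6=F, B9=T
Answer: B4=T, B5=E, B6=T, B6=F, B9=T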